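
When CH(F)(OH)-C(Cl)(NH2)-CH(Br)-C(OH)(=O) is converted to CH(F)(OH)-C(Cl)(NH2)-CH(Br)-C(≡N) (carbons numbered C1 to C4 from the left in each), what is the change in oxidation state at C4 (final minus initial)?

Before: C4 has 1 bond to C, 3 bonds to O → oxidation state +3.
After: C4 has 1 bond to C, 3 bonds to N → oxidation state +3.
Δ = +3 − (+3) = 0, so no net redox change at C4.

0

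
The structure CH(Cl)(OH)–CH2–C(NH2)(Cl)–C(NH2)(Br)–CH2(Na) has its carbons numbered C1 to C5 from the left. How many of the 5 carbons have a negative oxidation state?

Tallying each carbon's bonds:
C1: 1C, 1H, 1O, 1Cl → 0 − 1 + 1 + 1 = +1
C2: 2C, 2H → 0 − 2 = -2
C3: 2C, 1N, 1Cl → 0 + 1 + 1 = +2
C4: 2C, 1N, 1Br → 0 + 1 + 1 = +2
C5: 1C, 2H, 1Na → 0 − 2 − 1 = -3
2 carbons (C2, C5) meet the condition.

2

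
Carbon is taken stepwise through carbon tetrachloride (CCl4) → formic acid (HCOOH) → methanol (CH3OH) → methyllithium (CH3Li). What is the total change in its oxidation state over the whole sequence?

Carbon oxidation states along the series — carbon tetrachloride: +4, formic acid: +2, methanol: -2, methyllithium: -4.
Net change = -4 − (+4) = -8.

-8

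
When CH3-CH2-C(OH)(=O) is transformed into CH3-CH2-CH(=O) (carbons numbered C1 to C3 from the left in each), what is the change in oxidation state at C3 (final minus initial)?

-2

Before: C3 has 1 bond to C, 3 bonds to O → oxidation state +3.
After: C3 has 1 bond to C, 1 bond to H, 2 bonds to O → oxidation state +1.
Δ = +1 − (+3) = -2, so this is a reduction at C3.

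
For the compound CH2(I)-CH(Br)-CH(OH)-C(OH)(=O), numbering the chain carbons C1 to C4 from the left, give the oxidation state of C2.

Each bond to a more electronegative atom (O, N, halogen) counts +1, each bond to a less electronegative atom (H, metal, B, Si) counts −1, and each C–C bond counts 0.
C2 has one bond to C (0), one bond to C (0), one bond to H (-1), one bond to Br (+1).
Oxidation state = 0 + 0 − 1 + 1 = 0.

0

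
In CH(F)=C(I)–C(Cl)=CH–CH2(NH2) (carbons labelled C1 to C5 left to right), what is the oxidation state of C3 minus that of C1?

C3: 3C, 1Cl → 0 + 1 = +1
C1: 2C, 1H, 1F → 0 − 1 + 1 = 0
Difference: +1 − (0) = +1.

+1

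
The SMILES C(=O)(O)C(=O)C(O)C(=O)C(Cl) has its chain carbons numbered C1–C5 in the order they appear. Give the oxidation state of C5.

Each bond to a more electronegative atom (O, N, halogen) counts +1, each bond to a less electronegative atom (H, metal, B, Si) counts −1, and each C–C bond counts 0.
C5 has one bond to C (0), one bond to H (-1), one bond to Cl (+1), one bond to H (-1).
Oxidation state = 0 − 1 + 1 − 1 = -1.

-1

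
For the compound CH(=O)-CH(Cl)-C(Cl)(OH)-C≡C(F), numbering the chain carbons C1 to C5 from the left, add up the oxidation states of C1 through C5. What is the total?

+4

Tallying each carbon's bonds:
C1: 1C, 1H, 2O → 0 − 1 + 2 = +1
C2: 2C, 1H, 1Cl → 0 − 1 + 1 = 0
C3: 2C, 1O, 1Cl → 0 + 1 + 1 = +2
C4: 4C → 0 = 0
C5: 3C, 1F → 0 + 1 = +1
Sum = +1 + 0 + 2 + 0 + 1 = +4.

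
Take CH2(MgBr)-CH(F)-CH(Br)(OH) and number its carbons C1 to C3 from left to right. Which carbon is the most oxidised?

C3

Bonds to more-electronegative neighbours contribute +1 each, bonds to H or metals contribute −1 each, and C–C bonds contribute 0. Tallying each carbon:
C1: 1C, 2H, 1Mg → 0 − 2 − 1 = -3
C2: 2C, 1H, 1F → 0 − 1 + 1 = 0
C3: 1C, 1H, 1O, 1Br → 0 − 1 + 1 + 1 = +1
The most oxidised carbon is C3 at +1.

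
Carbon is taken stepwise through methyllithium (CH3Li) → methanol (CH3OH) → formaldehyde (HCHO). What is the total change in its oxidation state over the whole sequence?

Carbon oxidation states along the series — methyllithium: -4, methanol: -2, formaldehyde: 0.
Net change = 0 − (-4) = +4.

+4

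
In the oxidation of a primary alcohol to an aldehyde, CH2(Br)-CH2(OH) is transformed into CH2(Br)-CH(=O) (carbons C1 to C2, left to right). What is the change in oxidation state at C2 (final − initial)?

+2

Before: C2 has 1 bond to C, 2 bonds to H, 1 bond to O → oxidation state -1.
After: C2 has 1 bond to C, 1 bond to H, 2 bonds to O → oxidation state +1.
Δ = +1 − (-1) = +2, so this is an oxidation at C2.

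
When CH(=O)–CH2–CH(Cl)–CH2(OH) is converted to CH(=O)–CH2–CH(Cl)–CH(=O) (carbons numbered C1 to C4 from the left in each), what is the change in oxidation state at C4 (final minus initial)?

Before: C4 has 1 bond to C, 2 bonds to H, 1 bond to O → oxidation state -1.
After: C4 has 1 bond to C, 1 bond to H, 2 bonds to O → oxidation state +1.
Δ = +1 − (-1) = +2, so this is an oxidation at C4.

+2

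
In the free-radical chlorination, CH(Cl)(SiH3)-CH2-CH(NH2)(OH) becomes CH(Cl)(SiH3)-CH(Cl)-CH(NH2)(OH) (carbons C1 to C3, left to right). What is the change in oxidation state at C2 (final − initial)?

Before: C2 has 2 bonds to C, 2 bonds to H → oxidation state -2.
After: C2 has 2 bonds to C, 1 bond to H, 1 bond to Cl → oxidation state 0.
Δ = 0 − (-2) = +2, so this is an oxidation at C2.

+2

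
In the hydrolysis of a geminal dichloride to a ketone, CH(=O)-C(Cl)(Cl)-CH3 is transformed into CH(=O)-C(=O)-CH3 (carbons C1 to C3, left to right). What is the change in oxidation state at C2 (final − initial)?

Before: C2 has 2 bonds to C, 2 bonds to Cl → oxidation state +2.
After: C2 has 2 bonds to C, 2 bonds to O → oxidation state +2.
Δ = +2 − (+2) = 0, so no net redox change at C2.

0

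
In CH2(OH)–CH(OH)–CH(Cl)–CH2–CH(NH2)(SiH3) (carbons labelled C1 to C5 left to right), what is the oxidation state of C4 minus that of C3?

C4: 2C, 2H → 0 − 2 = -2
C3: 2C, 1H, 1Cl → 0 − 1 + 1 = 0
Difference: -2 − (0) = -2.

-2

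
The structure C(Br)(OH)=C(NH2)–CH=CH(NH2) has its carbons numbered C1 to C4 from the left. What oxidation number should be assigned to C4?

Assign +1 per bond to O/N/halogen, −1 per bond to H or an electropositive element, and 0 per bond to carbon.
C4 has a double bond to C (2×0 = 0), one bond to N (+1), one bond to H (-1).
Oxidation state = 0 + 1 − 1 = 0.

0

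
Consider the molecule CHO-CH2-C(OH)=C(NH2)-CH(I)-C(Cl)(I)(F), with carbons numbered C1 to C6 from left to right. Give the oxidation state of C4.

+1

C4 has a double bond to C (2×0 = 0), one bond to C (0), one bond to N (+1).
Oxidation state = 0 + 0 + 1 = +1.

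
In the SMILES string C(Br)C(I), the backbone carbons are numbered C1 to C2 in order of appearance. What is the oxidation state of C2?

-1

Assign +1 per bond to O/N/halogen, −1 per bond to H or an electropositive element, and 0 per bond to carbon.
C2 has one bond to C (0), one bond to H (-1), one bond to I (+1), one bond to H (-1).
Oxidation state = 0 − 1 + 1 − 1 = -1.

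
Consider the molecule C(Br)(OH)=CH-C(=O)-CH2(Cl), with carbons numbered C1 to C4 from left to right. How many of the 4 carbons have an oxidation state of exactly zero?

Assign +1 per bond to O/N/halogen, −1 per bond to H or an electropositive element, and 0 per bond to carbon. Tallying each carbon:
C1: 2C, 1O, 1Br → 0 + 1 + 1 = +2
C2: 3C, 1H → 0 − 1 = -1
C3: 2C, 2O → 0 + 2 = +2
C4: 1C, 2H, 1Cl → 0 − 2 + 1 = -1
0 carbons meet the condition.

0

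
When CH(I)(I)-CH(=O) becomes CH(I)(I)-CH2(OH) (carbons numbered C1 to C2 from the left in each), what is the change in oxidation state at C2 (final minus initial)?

Before: C2 has 1 bond to C, 1 bond to H, 2 bonds to O → oxidation state +1.
After: C2 has 1 bond to C, 2 bonds to H, 1 bond to O → oxidation state -1.
Δ = -1 − (+1) = -2, so this is a reduction at C2.

-2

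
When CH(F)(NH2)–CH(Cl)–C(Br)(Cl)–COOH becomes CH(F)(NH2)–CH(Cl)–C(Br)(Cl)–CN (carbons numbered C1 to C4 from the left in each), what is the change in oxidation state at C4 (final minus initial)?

0

Before: C4 has 1 bond to C, 3 bonds to O → oxidation state +3.
After: C4 has 1 bond to C, 3 bonds to N → oxidation state +3.
Δ = +3 − (+3) = 0, so no net redox change at C4.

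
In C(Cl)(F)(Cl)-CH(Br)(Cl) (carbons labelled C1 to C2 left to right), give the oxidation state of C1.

+3

C1 has one bond to C (0), one bond to Cl (+1), one bond to F (+1), one bond to Cl (+1).
Oxidation state = 0 + 1 + 1 + 1 = +3.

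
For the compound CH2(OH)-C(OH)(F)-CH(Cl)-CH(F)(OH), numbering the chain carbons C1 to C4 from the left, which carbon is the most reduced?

Count +1 for every bond to an atom more electronegative than carbon and −1 for every bond to one less electronegative; C–C bonds are 0. Tallying each carbon:
C1: 1C, 2H, 1O → 0 − 2 + 1 = -1
C2: 2C, 1O, 1F → 0 + 1 + 1 = +2
C3: 2C, 1H, 1Cl → 0 − 1 + 1 = 0
C4: 1C, 1H, 1O, 1F → 0 − 1 + 1 + 1 = +1
The most reduced carbon is C1 at -1.

C1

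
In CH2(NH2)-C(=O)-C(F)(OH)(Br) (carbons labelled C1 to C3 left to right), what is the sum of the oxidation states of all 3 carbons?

+4

Each bond to a more electronegative atom (O, N, halogen) counts +1, each bond to a less electronegative atom (H, metal, B, Si) counts −1, and each C–C bond counts 0. Tallying each carbon:
C1: 1C, 2H, 1N → 0 − 2 + 1 = -1
C2: 2C, 2O → 0 + 2 = +2
C3: 1C, 1O, 1F, 1Br → 0 + 1 + 1 + 1 = +3
Sum = -1 + 2 + 3 = +4.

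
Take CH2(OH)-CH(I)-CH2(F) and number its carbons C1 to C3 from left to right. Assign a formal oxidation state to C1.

-1

Bonds to more-electronegative neighbours contribute +1 each, bonds to H or metals contribute −1 each, and C–C bonds contribute 0.
C1 has one bond to C (0), one bond to O (+1), one bond to H (-1), one bond to H (-1).
Oxidation state = 0 + 1 − 1 − 1 = -1.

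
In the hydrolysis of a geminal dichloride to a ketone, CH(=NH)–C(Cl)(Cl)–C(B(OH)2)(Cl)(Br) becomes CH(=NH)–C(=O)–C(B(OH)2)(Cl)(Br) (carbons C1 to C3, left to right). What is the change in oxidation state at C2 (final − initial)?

0

Before: C2 has 2 bonds to C, 2 bonds to Cl → oxidation state +2.
After: C2 has 2 bonds to C, 2 bonds to O → oxidation state +2.
Δ = +2 − (+2) = 0, so no net redox change at C2.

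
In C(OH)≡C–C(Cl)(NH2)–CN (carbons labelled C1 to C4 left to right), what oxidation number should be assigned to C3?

+2

C3 has one bond to C (0), one bond to C (0), one bond to Cl (+1), one bond to N (+1).
Oxidation state = 0 + 0 + 1 + 1 = +2.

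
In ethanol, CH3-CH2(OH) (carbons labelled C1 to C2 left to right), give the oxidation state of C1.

C1 has one bond to H (-1), one bond to H (-1), one bond to H (-1), one bond to C (0).
Oxidation state = -1 − 1 − 1 + 0 = -3.

-3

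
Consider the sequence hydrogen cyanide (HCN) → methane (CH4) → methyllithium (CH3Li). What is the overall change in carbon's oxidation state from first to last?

Carbon oxidation states along the series — hydrogen cyanide: +2, methane: -4, methyllithium: -4.
Net change = -4 − (+2) = -6.

-6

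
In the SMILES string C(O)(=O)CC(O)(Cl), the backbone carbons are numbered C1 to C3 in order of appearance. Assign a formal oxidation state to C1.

+3

C1 has one bond to C (0), one bond to O (+1), a double bond to O (2×+1 = +2).
Oxidation state = 0 + 1 + 2 = +3.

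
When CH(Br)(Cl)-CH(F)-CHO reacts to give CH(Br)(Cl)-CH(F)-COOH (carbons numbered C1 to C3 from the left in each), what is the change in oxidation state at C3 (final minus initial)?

Before: C3 has 1 bond to C, 1 bond to H, 2 bonds to O → oxidation state +1.
After: C3 has 1 bond to C, 3 bonds to O → oxidation state +3.
Δ = +3 − (+1) = +2, so this is an oxidation at C3.

+2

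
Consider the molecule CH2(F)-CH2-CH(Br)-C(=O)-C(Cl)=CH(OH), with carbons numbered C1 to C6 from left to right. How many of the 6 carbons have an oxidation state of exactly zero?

2

Tallying each carbon's bonds:
C1: 1C, 2H, 1F → 0 − 2 + 1 = -1
C2: 2C, 2H → 0 − 2 = -2
C3: 2C, 1H, 1Br → 0 − 1 + 1 = 0
C4: 2C, 2O → 0 + 2 = +2
C5: 3C, 1Cl → 0 + 1 = +1
C6: 2C, 1H, 1O → 0 − 1 + 1 = 0
2 carbons (C3, C6) meet the condition.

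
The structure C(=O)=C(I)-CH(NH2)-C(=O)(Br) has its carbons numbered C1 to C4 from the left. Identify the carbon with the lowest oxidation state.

C3

Each bond to a more electronegative atom (O, N, halogen) counts +1, each bond to a less electronegative atom (H, metal, B, Si) counts −1, and each C–C bond counts 0. Tallying each carbon:
C1: 2C, 2O → 0 + 2 = +2
C2: 3C, 1I → 0 + 1 = +1
C3: 2C, 1H, 1N → 0 − 1 + 1 = 0
C4: 1C, 2O, 1Br → 0 + 2 + 1 = +3
The most reduced carbon is C3 at 0.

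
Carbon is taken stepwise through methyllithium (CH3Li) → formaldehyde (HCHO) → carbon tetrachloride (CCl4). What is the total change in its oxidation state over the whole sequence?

+8

Carbon oxidation states along the series — methyllithium: -4, formaldehyde: 0, carbon tetrachloride: +4.
Net change = +4 − (-4) = +8.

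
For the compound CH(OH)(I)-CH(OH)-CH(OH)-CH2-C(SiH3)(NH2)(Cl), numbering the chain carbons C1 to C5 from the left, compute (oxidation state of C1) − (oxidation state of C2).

+1

C1: 1C, 1H, 1O, 1I → 0 − 1 + 1 + 1 = +1
C2: 2C, 1H, 1O → 0 − 1 + 1 = 0
Difference: +1 − (0) = +1.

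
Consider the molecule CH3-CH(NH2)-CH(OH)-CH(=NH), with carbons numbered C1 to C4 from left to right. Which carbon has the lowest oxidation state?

C1

Tallying each carbon's bonds:
C1: 1C, 3H → 0 − 3 = -3
C2: 2C, 1H, 1N → 0 − 1 + 1 = 0
C3: 2C, 1H, 1O → 0 − 1 + 1 = 0
C4: 1C, 1H, 2N → 0 − 1 + 2 = +1
The most reduced carbon is C1 at -3.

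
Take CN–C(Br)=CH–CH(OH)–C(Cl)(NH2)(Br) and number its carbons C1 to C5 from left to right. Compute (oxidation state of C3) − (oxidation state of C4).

C3: 3C, 1H → 0 − 1 = -1
C4: 2C, 1H, 1O → 0 − 1 + 1 = 0
Difference: -1 − (0) = -1.

-1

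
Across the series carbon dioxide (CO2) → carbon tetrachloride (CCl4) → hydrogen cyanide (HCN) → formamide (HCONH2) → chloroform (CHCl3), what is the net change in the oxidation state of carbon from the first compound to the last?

-2

Carbon oxidation states along the series — carbon dioxide: +4, carbon tetrachloride: +4, hydrogen cyanide: +2, formamide: +2, chloroform: +2.
Net change = +2 − (+4) = -2.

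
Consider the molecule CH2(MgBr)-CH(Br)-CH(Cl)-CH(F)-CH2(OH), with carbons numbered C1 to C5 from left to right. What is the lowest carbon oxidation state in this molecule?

-3

Bonds to more-electronegative neighbours contribute +1 each, bonds to H or metals contribute −1 each, and C–C bonds contribute 0. Tallying each carbon:
C1: 1C, 2H, 1Mg → 0 − 2 − 1 = -3
C2: 2C, 1H, 1Br → 0 − 1 + 1 = 0
C3: 2C, 1H, 1Cl → 0 − 1 + 1 = 0
C4: 2C, 1H, 1F → 0 − 1 + 1 = 0
C5: 1C, 2H, 1O → 0 − 2 + 1 = -1
The lowest value is -3.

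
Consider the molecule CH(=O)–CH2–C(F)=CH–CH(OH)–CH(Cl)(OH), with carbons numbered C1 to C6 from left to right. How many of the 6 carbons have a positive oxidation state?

3

Count +1 for every bond to an atom more electronegative than carbon and −1 for every bond to one less electronegative; C–C bonds are 0. Tallying each carbon:
C1: 1C, 1H, 2O → 0 − 1 + 2 = +1
C2: 2C, 2H → 0 − 2 = -2
C3: 3C, 1F → 0 + 1 = +1
C4: 3C, 1H → 0 − 1 = -1
C5: 2C, 1H, 1O → 0 − 1 + 1 = 0
C6: 1C, 1H, 1O, 1Cl → 0 − 1 + 1 + 1 = +1
3 carbons (C1, C3, C6) meet the condition.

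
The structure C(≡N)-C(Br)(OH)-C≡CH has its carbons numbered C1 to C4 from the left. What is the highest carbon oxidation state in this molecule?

+3

Assign +1 per bond to O/N/halogen, −1 per bond to H or an electropositive element, and 0 per bond to carbon. Tallying each carbon:
C1: 1C, 3N → 0 + 3 = +3
C2: 2C, 1O, 1Br → 0 + 1 + 1 = +2
C3: 4C → 0 = 0
C4: 3C, 1H → 0 − 1 = -1
The highest value is +3.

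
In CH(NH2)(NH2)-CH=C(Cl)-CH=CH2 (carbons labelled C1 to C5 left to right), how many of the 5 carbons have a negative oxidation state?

Assign +1 per bond to O/N/halogen, −1 per bond to H or an electropositive element, and 0 per bond to carbon. Tallying each carbon:
C1: 1C, 1H, 2N → 0 − 1 + 2 = +1
C2: 3C, 1H → 0 − 1 = -1
C3: 3C, 1Cl → 0 + 1 = +1
C4: 3C, 1H → 0 − 1 = -1
C5: 2C, 2H → 0 − 2 = -2
3 carbons (C2, C4, C5) meet the condition.

3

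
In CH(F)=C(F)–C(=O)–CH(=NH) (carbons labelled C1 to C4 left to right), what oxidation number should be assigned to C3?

+2

Count +1 for every bond to an atom more electronegative than carbon and −1 for every bond to one less electronegative; C–C bonds are 0.
C3 has one bond to C (0), one bond to C (0), a double bond to O (2×+1 = +2).
Oxidation state = 0 + 0 + 2 = +2.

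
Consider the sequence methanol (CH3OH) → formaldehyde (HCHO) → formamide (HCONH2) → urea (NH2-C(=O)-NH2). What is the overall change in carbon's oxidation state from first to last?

+6

Carbon oxidation states along the series — methanol: -2, formaldehyde: 0, formamide: +2, urea: +4.
Net change = +4 − (-2) = +6.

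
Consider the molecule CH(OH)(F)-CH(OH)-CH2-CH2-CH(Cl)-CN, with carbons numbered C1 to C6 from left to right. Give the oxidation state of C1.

+1

Count +1 for every bond to an atom more electronegative than carbon and −1 for every bond to one less electronegative; C–C bonds are 0.
C1 has one bond to C (0), one bond to H (-1), one bond to O (+1), one bond to F (+1).
Oxidation state = 0 − 1 + 1 + 1 = +1.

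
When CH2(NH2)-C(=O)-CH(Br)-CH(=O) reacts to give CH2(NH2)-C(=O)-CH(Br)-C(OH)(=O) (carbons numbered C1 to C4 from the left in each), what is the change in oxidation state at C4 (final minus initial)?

+2

Before: C4 has 1 bond to C, 1 bond to H, 2 bonds to O → oxidation state +1.
After: C4 has 1 bond to C, 3 bonds to O → oxidation state +3.
Δ = +3 − (+1) = +2, so this is an oxidation at C4.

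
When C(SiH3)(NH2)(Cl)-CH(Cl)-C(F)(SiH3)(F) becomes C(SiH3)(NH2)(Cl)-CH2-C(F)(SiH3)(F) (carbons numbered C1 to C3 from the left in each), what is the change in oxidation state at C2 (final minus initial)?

Before: C2 has 2 bonds to C, 1 bond to H, 1 bond to Cl → oxidation state 0.
After: C2 has 2 bonds to C, 2 bonds to H → oxidation state -2.
Δ = -2 − (0) = -2, so this is a reduction at C2.

-2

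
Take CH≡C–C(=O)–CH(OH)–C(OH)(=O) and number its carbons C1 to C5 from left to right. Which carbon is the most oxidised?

Bonds to more-electronegative neighbours contribute +1 each, bonds to H or metals contribute −1 each, and C–C bonds contribute 0. Tallying each carbon:
C1: 3C, 1H → 0 − 1 = -1
C2: 4C → 0 = 0
C3: 2C, 2O → 0 + 2 = +2
C4: 2C, 1H, 1O → 0 − 1 + 1 = 0
C5: 1C, 3O → 0 + 3 = +3
The most oxidised carbon is C5 at +3.

C5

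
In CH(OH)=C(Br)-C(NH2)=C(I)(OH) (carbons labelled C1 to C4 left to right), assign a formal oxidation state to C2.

+1

Each bond to a more electronegative atom (O, N, halogen) counts +1, each bond to a less electronegative atom (H, metal, B, Si) counts −1, and each C–C bond counts 0.
C2 has a double bond to C (2×0 = 0), one bond to C (0), one bond to Br (+1).
Oxidation state = 0 + 0 + 1 = +1.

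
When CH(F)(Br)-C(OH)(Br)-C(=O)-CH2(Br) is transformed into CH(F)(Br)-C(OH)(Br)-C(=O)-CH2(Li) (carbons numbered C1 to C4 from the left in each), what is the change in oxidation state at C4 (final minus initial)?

-2

Before: C4 has 1 bond to C, 2 bonds to H, 1 bond to Br → oxidation state -1.
After: C4 has 1 bond to C, 2 bonds to H, 1 bond to Li → oxidation state -3.
Δ = -3 − (-1) = -2, so this is a reduction at C4.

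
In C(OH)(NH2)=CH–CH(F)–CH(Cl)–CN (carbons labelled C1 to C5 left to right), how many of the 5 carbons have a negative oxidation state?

Tallying each carbon's bonds:
C1: 2C, 1O, 1N → 0 + 1 + 1 = +2
C2: 3C, 1H → 0 − 1 = -1
C3: 2C, 1H, 1F → 0 − 1 + 1 = 0
C4: 2C, 1H, 1Cl → 0 − 1 + 1 = 0
C5: 1C, 3N → 0 + 3 = +3
1 carbon (C2) meets the condition.

1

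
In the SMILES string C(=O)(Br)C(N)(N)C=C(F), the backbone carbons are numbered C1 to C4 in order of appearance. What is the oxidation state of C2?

+2

Each bond to a more electronegative atom (O, N, halogen) counts +1, each bond to a less electronegative atom (H, metal, B, Si) counts −1, and each C–C bond counts 0.
C2 has one bond to C (0), one bond to C (0), one bond to N (+1), one bond to N (+1).
Oxidation state = 0 + 0 + 1 + 1 = +2.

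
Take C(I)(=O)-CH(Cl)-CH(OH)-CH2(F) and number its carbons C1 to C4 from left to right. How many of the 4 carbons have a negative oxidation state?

1

Tallying each carbon's bonds:
C1: 1C, 2O, 1I → 0 + 2 + 1 = +3
C2: 2C, 1H, 1Cl → 0 − 1 + 1 = 0
C3: 2C, 1H, 1O → 0 − 1 + 1 = 0
C4: 1C, 2H, 1F → 0 − 2 + 1 = -1
1 carbon (C4) meets the condition.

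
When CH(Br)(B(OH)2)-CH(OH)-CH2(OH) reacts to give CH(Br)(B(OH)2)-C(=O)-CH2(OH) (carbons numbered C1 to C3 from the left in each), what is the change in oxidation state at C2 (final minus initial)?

Before: C2 has 2 bonds to C, 1 bond to H, 1 bond to O → oxidation state 0.
After: C2 has 2 bonds to C, 2 bonds to O → oxidation state +2.
Δ = +2 − (0) = +2, so this is an oxidation at C2.

+2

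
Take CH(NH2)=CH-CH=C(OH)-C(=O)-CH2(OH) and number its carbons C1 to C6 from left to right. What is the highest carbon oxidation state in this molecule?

+2

Tallying each carbon's bonds:
C1: 2C, 1H, 1N → 0 − 1 + 1 = 0
C2: 3C, 1H → 0 − 1 = -1
C3: 3C, 1H → 0 − 1 = -1
C4: 3C, 1O → 0 + 1 = +1
C5: 2C, 2O → 0 + 2 = +2
C6: 1C, 2H, 1O → 0 − 2 + 1 = -1
The highest value is +2.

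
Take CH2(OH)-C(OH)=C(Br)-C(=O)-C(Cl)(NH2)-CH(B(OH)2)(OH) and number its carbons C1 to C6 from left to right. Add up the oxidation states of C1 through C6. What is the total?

Each bond to a more electronegative atom (O, N, halogen) counts +1, each bond to a less electronegative atom (H, metal, B, Si) counts −1, and each C–C bond counts 0. Tallying each carbon:
C1: 1C, 2H, 1O → 0 − 2 + 1 = -1
C2: 3C, 1O → 0 + 1 = +1
C3: 3C, 1Br → 0 + 1 = +1
C4: 2C, 2O → 0 + 2 = +2
C5: 2C, 1N, 1Cl → 0 + 1 + 1 = +2
C6: 1C, 1H, 1O, 1B → 0 − 1 + 1 − 1 = -1
Sum = -1 + 1 + 1 + 2 + 2 − 1 = +4.

+4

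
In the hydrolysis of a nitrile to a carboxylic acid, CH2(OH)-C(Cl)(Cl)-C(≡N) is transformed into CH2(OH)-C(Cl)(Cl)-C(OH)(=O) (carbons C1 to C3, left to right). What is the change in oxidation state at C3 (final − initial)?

0

Before: C3 has 1 bond to C, 3 bonds to N → oxidation state +3.
After: C3 has 1 bond to C, 3 bonds to O → oxidation state +3.
Δ = +3 − (+3) = 0, so no net redox change at C3.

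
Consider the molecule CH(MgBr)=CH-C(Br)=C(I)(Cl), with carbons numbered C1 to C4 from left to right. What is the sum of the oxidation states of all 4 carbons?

Assign +1 per bond to O/N/halogen, −1 per bond to H or an electropositive element, and 0 per bond to carbon. Tallying each carbon:
C1: 2C, 1H, 1Mg → 0 − 1 − 1 = -2
C2: 3C, 1H → 0 − 1 = -1
C3: 3C, 1Br → 0 + 1 = +1
C4: 2C, 1Cl, 1I → 0 + 1 + 1 = +2
Sum = -2 − 1 + 1 + 2 = 0.

0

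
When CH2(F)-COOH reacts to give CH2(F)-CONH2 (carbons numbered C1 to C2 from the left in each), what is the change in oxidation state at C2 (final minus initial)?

Before: C2 has 1 bond to C, 3 bonds to O → oxidation state +3.
After: C2 has 1 bond to C, 2 bonds to O, 1 bond to N → oxidation state +3.
Δ = +3 − (+3) = 0, so no net redox change at C2.

0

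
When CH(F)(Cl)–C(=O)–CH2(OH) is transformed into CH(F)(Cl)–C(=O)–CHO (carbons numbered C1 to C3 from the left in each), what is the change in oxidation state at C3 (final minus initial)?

Before: C3 has 1 bond to C, 2 bonds to H, 1 bond to O → oxidation state -1.
After: C3 has 1 bond to C, 1 bond to H, 2 bonds to O → oxidation state +1.
Δ = +1 − (-1) = +2, so this is an oxidation at C3.

+2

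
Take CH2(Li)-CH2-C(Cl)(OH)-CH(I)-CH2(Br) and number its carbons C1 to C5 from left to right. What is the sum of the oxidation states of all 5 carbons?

Bonds to more-electronegative neighbours contribute +1 each, bonds to H or metals contribute −1 each, and C–C bonds contribute 0. Tallying each carbon:
C1: 1C, 2H, 1Li → 0 − 2 − 1 = -3
C2: 2C, 2H → 0 − 2 = -2
C3: 2C, 1O, 1Cl → 0 + 1 + 1 = +2
C4: 2C, 1H, 1I → 0 − 1 + 1 = 0
C5: 1C, 2H, 1Br → 0 − 2 + 1 = -1
Sum = -3 − 2 + 2 + 0 − 1 = -4.

-4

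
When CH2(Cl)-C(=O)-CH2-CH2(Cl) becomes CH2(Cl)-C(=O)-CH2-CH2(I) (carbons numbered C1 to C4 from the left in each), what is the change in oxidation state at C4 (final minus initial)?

0

Before: C4 has 1 bond to C, 2 bonds to H, 1 bond to Cl → oxidation state -1.
After: C4 has 1 bond to C, 2 bonds to H, 1 bond to I → oxidation state -1.
Δ = -1 − (-1) = 0, so no net redox change at C4.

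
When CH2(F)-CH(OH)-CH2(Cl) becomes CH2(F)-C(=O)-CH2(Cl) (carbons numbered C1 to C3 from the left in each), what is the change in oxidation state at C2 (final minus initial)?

Before: C2 has 2 bonds to C, 1 bond to H, 1 bond to O → oxidation state 0.
After: C2 has 2 bonds to C, 2 bonds to O → oxidation state +2.
Δ = +2 − (0) = +2, so this is an oxidation at C2.

+2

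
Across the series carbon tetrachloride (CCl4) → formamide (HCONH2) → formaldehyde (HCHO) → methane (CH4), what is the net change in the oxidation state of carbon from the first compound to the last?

-8

Carbon oxidation states along the series — carbon tetrachloride: +4, formamide: +2, formaldehyde: 0, methane: -4.
Net change = -4 − (+4) = -8.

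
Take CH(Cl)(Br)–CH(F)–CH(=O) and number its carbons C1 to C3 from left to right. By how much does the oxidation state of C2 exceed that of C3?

C2: 2C, 1H, 1F → 0 − 1 + 1 = 0
C3: 1C, 1H, 2O → 0 − 1 + 2 = +1
Difference: 0 − (+1) = -1.

-1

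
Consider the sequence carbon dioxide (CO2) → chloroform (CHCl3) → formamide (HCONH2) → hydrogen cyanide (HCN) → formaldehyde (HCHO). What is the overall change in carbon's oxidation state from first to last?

Carbon oxidation states along the series — carbon dioxide: +4, chloroform: +2, formamide: +2, hydrogen cyanide: +2, formaldehyde: 0.
Net change = 0 − (+4) = -4.

-4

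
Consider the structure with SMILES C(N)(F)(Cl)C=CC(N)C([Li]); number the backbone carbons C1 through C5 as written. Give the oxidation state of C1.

C1 has one bond to C (0), one bond to N (+1), one bond to F (+1), one bond to Cl (+1).
Oxidation state = 0 + 1 + 1 + 1 = +3.

+3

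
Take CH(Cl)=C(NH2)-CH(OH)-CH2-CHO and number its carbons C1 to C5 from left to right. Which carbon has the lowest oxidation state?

C4

Each bond to a more electronegative atom (O, N, halogen) counts +1, each bond to a less electronegative atom (H, metal, B, Si) counts −1, and each C–C bond counts 0. Tallying each carbon:
C1: 2C, 1H, 1Cl → 0 − 1 + 1 = 0
C2: 3C, 1N → 0 + 1 = +1
C3: 2C, 1H, 1O → 0 − 1 + 1 = 0
C4: 2C, 2H → 0 − 2 = -2
C5: 1C, 1H, 2O → 0 − 1 + 2 = +1
The most reduced carbon is C4 at -2.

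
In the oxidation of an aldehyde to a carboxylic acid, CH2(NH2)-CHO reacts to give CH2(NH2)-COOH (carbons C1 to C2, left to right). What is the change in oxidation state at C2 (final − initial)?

Before: C2 has 1 bond to C, 1 bond to H, 2 bonds to O → oxidation state +1.
After: C2 has 1 bond to C, 3 bonds to O → oxidation state +3.
Δ = +3 − (+1) = +2, so this is an oxidation at C2.

+2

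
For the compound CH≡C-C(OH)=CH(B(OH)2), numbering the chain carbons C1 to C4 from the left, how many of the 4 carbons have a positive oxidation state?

1

Bonds to more-electronegative neighbours contribute +1 each, bonds to H or metals contribute −1 each, and C–C bonds contribute 0. Tallying each carbon:
C1: 3C, 1H → 0 − 1 = -1
C2: 4C → 0 = 0
C3: 3C, 1O → 0 + 1 = +1
C4: 2C, 1H, 1B → 0 − 1 − 1 = -2
1 carbon (C3) meets the condition.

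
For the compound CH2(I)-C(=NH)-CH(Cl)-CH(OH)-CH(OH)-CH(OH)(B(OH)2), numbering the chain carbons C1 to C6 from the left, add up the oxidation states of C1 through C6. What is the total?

Tallying each carbon's bonds:
C1: 1C, 2H, 1I → 0 − 2 + 1 = -1
C2: 2C, 2N → 0 + 2 = +2
C3: 2C, 1H, 1Cl → 0 − 1 + 1 = 0
C4: 2C, 1H, 1O → 0 − 1 + 1 = 0
C5: 2C, 1H, 1O → 0 − 1 + 1 = 0
C6: 1C, 1H, 1O, 1B → 0 − 1 + 1 − 1 = -1
Sum = -1 + 2 + 0 + 0 + 0 − 1 = 0.

0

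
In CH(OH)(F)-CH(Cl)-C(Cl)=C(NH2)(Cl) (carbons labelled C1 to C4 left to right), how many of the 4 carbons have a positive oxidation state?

3

Tallying each carbon's bonds:
C1: 1C, 1H, 1O, 1F → 0 − 1 + 1 + 1 = +1
C2: 2C, 1H, 1Cl → 0 − 1 + 1 = 0
C3: 3C, 1Cl → 0 + 1 = +1
C4: 2C, 1N, 1Cl → 0 + 1 + 1 = +2
3 carbons (C1, C3, C4) meet the condition.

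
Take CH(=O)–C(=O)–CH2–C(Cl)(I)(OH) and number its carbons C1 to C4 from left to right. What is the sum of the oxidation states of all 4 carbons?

+4

Assign +1 per bond to O/N/halogen, −1 per bond to H or an electropositive element, and 0 per bond to carbon. Tallying each carbon:
C1: 1C, 1H, 2O → 0 − 1 + 2 = +1
C2: 2C, 2O → 0 + 2 = +2
C3: 2C, 2H → 0 − 2 = -2
C4: 1C, 1O, 1Cl, 1I → 0 + 1 + 1 + 1 = +3
Sum = +1 + 2 − 2 + 3 = +4.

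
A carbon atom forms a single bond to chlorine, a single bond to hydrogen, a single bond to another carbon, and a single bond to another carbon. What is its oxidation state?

0

The carbon has one bond to C (0), one bond to C (0), one bond to H (-1), one bond to Cl (+1).
Oxidation state = 0 + 0 − 1 + 1 = 0.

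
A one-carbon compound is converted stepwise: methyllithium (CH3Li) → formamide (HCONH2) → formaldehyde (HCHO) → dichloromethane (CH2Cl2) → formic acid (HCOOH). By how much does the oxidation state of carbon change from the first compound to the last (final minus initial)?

Carbon oxidation states along the series — methyllithium: -4, formamide: +2, formaldehyde: 0, dichloromethane: 0, formic acid: +2.
Net change = +2 − (-4) = +6.

+6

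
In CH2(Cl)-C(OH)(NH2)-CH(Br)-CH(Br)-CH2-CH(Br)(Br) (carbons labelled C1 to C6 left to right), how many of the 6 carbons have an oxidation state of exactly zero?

2

Count +1 for every bond to an atom more electronegative than carbon and −1 for every bond to one less electronegative; C–C bonds are 0. Tallying each carbon:
C1: 1C, 2H, 1Cl → 0 − 2 + 1 = -1
C2: 2C, 1O, 1N → 0 + 1 + 1 = +2
C3: 2C, 1H, 1Br → 0 − 1 + 1 = 0
C4: 2C, 1H, 1Br → 0 − 1 + 1 = 0
C5: 2C, 2H → 0 − 2 = -2
C6: 1C, 1H, 2Br → 0 − 1 + 2 = +1
2 carbons (C3, C4) meet the condition.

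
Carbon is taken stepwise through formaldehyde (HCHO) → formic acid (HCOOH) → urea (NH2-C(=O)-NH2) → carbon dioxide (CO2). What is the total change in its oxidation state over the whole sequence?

+4

Carbon oxidation states along the series — formaldehyde: 0, formic acid: +2, urea: +4, carbon dioxide: +4.
Net change = +4 − (0) = +4.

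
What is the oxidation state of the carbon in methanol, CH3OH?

-2

Count +1 for every bond to an atom more electronegative than carbon and −1 for every bond to one less electronegative; C–C bonds are 0.
The carbon has one bond to H (-1), one bond to H (-1), one bond to H (-1), one bond to O (+1).
Oxidation state = -1 − 1 − 1 + 1 = -2.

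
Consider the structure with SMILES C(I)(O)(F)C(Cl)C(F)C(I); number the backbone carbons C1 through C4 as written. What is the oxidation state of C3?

0

C3 has one bond to C (0), one bond to C (0), one bond to H (-1), one bond to F (+1).
Oxidation state = 0 + 0 − 1 + 1 = 0.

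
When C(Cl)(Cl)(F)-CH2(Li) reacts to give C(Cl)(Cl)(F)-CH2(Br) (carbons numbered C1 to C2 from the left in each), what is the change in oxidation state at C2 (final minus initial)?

Before: C2 has 1 bond to C, 2 bonds to H, 1 bond to Li → oxidation state -3.
After: C2 has 1 bond to C, 2 bonds to H, 1 bond to Br → oxidation state -1.
Δ = -1 − (-3) = +2, so this is an oxidation at C2.

+2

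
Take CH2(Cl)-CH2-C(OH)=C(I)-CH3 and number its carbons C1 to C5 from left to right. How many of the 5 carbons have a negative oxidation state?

3

Tallying each carbon's bonds:
C1: 1C, 2H, 1Cl → 0 − 2 + 1 = -1
C2: 2C, 2H → 0 − 2 = -2
C3: 3C, 1O → 0 + 1 = +1
C4: 3C, 1I → 0 + 1 = +1
C5: 1C, 3H → 0 − 3 = -3
3 carbons (C1, C2, C5) meet the condition.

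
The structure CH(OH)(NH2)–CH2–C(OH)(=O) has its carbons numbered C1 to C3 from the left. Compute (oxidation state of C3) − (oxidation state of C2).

+5

C3: 1C, 3O → 0 + 3 = +3
C2: 2C, 2H → 0 − 2 = -2
Difference: +3 − (-2) = +5.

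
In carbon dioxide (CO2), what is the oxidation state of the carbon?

+4

The carbon has a double bond to O (2×+1 = +2), a double bond to O (2×+1 = +2).
Oxidation state = +2 + 2 = +4.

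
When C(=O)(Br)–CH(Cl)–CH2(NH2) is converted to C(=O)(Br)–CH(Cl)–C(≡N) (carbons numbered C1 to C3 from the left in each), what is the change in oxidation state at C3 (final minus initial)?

Before: C3 has 1 bond to C, 2 bonds to H, 1 bond to N → oxidation state -1.
After: C3 has 1 bond to C, 3 bonds to N → oxidation state +3.
Δ = +3 − (-1) = +4, so this is an oxidation at C3.

+4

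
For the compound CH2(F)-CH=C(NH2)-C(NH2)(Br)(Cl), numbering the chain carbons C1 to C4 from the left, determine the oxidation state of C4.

+3

Count +1 for every bond to an atom more electronegative than carbon and −1 for every bond to one less electronegative; C–C bonds are 0.
C4 has one bond to C (0), one bond to N (+1), one bond to Br (+1), one bond to Cl (+1).
Oxidation state = 0 + 1 + 1 + 1 = +3.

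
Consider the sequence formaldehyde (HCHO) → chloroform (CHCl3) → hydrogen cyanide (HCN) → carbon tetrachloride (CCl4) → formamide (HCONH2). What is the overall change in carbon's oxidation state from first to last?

+2

Carbon oxidation states along the series — formaldehyde: 0, chloroform: +2, hydrogen cyanide: +2, carbon tetrachloride: +4, formamide: +2.
Net change = +2 − (0) = +2.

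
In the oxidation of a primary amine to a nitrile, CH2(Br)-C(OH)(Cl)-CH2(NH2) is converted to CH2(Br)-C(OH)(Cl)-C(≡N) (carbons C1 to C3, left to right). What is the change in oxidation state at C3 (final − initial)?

Before: C3 has 1 bond to C, 2 bonds to H, 1 bond to N → oxidation state -1.
After: C3 has 1 bond to C, 3 bonds to N → oxidation state +3.
Δ = +3 − (-1) = +4, so this is an oxidation at C3.

+4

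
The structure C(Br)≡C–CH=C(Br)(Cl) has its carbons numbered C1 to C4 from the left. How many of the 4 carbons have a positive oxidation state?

2

Tallying each carbon's bonds:
C1: 3C, 1Br → 0 + 1 = +1
C2: 4C → 0 = 0
C3: 3C, 1H → 0 − 1 = -1
C4: 2C, 1Cl, 1Br → 0 + 1 + 1 = +2
2 carbons (C1, C4) meet the condition.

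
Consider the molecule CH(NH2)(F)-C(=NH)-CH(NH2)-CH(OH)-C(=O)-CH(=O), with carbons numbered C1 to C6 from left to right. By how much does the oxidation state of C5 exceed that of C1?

+1

C5: 2C, 2O → 0 + 2 = +2
C1: 1C, 1H, 1N, 1F → 0 − 1 + 1 + 1 = +1
Difference: +2 − (+1) = +1.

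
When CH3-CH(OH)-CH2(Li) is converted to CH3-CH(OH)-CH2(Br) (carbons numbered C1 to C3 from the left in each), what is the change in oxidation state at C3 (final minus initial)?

+2

Before: C3 has 1 bond to C, 2 bonds to H, 1 bond to Li → oxidation state -3.
After: C3 has 1 bond to C, 2 bonds to H, 1 bond to Br → oxidation state -1.
Δ = -1 − (-3) = +2, so this is an oxidation at C3.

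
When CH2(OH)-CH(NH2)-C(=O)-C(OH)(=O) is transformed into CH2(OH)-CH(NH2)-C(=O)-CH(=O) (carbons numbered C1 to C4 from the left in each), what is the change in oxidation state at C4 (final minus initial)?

-2

Before: C4 has 1 bond to C, 3 bonds to O → oxidation state +3.
After: C4 has 1 bond to C, 1 bond to H, 2 bonds to O → oxidation state +1.
Δ = +1 − (+3) = -2, so this is a reduction at C4.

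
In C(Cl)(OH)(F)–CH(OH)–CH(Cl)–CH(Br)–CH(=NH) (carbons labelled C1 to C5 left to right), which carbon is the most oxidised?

C1

Tallying each carbon's bonds:
C1: 1C, 1O, 1F, 1Cl → 0 + 1 + 1 + 1 = +3
C2: 2C, 1H, 1O → 0 − 1 + 1 = 0
C3: 2C, 1H, 1Cl → 0 − 1 + 1 = 0
C4: 2C, 1H, 1Br → 0 − 1 + 1 = 0
C5: 1C, 1H, 2N → 0 − 1 + 2 = +1
The most oxidised carbon is C1 at +3.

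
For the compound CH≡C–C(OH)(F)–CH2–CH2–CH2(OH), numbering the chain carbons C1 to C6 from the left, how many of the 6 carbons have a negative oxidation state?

4

Tallying each carbon's bonds:
C1: 3C, 1H → 0 − 1 = -1
C2: 4C → 0 = 0
C3: 2C, 1O, 1F → 0 + 1 + 1 = +2
C4: 2C, 2H → 0 − 2 = -2
C5: 2C, 2H → 0 − 2 = -2
C6: 1C, 2H, 1O → 0 − 2 + 1 = -1
4 carbons (C1, C4, C5, C6) meet the condition.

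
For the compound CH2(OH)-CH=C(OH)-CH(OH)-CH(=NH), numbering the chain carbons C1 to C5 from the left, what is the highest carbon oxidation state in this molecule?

Tallying each carbon's bonds:
C1: 1C, 2H, 1O → 0 − 2 + 1 = -1
C2: 3C, 1H → 0 − 1 = -1
C3: 3C, 1O → 0 + 1 = +1
C4: 2C, 1H, 1O → 0 − 1 + 1 = 0
C5: 1C, 1H, 2N → 0 − 1 + 2 = +1
The highest value is +1.

+1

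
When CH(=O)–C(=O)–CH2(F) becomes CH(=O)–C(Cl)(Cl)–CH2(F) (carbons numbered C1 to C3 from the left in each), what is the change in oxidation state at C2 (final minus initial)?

Before: C2 has 2 bonds to C, 2 bonds to O → oxidation state +2.
After: C2 has 2 bonds to C, 2 bonds to Cl → oxidation state +2.
Δ = +2 − (+2) = 0, so no net redox change at C2.

0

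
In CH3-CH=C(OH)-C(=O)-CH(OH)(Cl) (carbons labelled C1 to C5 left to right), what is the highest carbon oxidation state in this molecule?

Each bond to a more electronegative atom (O, N, halogen) counts +1, each bond to a less electronegative atom (H, metal, B, Si) counts −1, and each C–C bond counts 0. Tallying each carbon:
C1: 1C, 3H → 0 − 3 = -3
C2: 3C, 1H → 0 − 1 = -1
C3: 3C, 1O → 0 + 1 = +1
C4: 2C, 2O → 0 + 2 = +2
C5: 1C, 1H, 1O, 1Cl → 0 − 1 + 1 + 1 = +1
The highest value is +2.

+2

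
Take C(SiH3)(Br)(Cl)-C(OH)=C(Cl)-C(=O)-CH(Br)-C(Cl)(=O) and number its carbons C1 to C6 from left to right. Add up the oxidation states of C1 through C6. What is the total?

+8

Tallying each carbon's bonds:
C1: 1C, 1Cl, 1Br, 1Si → 0 + 1 + 1 − 1 = +1
C2: 3C, 1O → 0 + 1 = +1
C3: 3C, 1Cl → 0 + 1 = +1
C4: 2C, 2O → 0 + 2 = +2
C5: 2C, 1H, 1Br → 0 − 1 + 1 = 0
C6: 1C, 2O, 1Cl → 0 + 2 + 1 = +3
Sum = +1 + 1 + 1 + 2 + 0 + 3 = +8.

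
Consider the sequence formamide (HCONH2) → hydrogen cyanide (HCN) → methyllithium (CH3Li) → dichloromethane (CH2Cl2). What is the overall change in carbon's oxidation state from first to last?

-2

Carbon oxidation states along the series — formamide: +2, hydrogen cyanide: +2, methyllithium: -4, dichloromethane: 0.
Net change = 0 − (+2) = -2.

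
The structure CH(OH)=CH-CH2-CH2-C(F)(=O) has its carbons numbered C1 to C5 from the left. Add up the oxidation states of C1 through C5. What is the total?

-2

Bonds to more-electronegative neighbours contribute +1 each, bonds to H or metals contribute −1 each, and C–C bonds contribute 0. Tallying each carbon:
C1: 2C, 1H, 1O → 0 − 1 + 1 = 0
C2: 3C, 1H → 0 − 1 = -1
C3: 2C, 2H → 0 − 2 = -2
C4: 2C, 2H → 0 − 2 = -2
C5: 1C, 2O, 1F → 0 + 2 + 1 = +3
Sum = 0 − 1 − 2 − 2 + 3 = -2.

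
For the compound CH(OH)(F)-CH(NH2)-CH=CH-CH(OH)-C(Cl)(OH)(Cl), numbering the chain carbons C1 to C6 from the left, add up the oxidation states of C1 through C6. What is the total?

Tallying each carbon's bonds:
C1: 1C, 1H, 1O, 1F → 0 − 1 + 1 + 1 = +1
C2: 2C, 1H, 1N → 0 − 1 + 1 = 0
C3: 3C, 1H → 0 − 1 = -1
C4: 3C, 1H → 0 − 1 = -1
C5: 2C, 1H, 1O → 0 − 1 + 1 = 0
C6: 1C, 1O, 2Cl → 0 + 1 + 2 = +3
Sum = +1 + 0 − 1 − 1 + 0 + 3 = +2.

+2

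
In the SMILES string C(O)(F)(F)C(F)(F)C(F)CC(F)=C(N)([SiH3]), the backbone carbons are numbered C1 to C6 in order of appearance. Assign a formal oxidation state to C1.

+3

Bonds to more-electronegative neighbours contribute +1 each, bonds to H or metals contribute −1 each, and C–C bonds contribute 0.
C1 has one bond to C (0), one bond to O (+1), one bond to F (+1), one bond to F (+1).
Oxidation state = 0 + 1 + 1 + 1 = +3.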